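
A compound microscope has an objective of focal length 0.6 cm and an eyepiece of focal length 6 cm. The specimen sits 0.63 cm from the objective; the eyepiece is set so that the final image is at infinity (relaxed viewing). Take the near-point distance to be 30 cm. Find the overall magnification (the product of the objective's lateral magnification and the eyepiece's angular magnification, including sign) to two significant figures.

-100

Objective: 1/d_i = 1/f_obj - 1/d_o = 1/0.6 - 1/0.63 = 0.07937 cm^-1, so d_i = 12.600 cm.
m_obj = -d_i/d_o = -12.600/0.63 = -20.000.
Eyepiece angular magnification (image at infinity): M_eye = D/f_e = 30/6 = 5.000.
Overall M = m_obj x M_eye = (-20.000)(5.000) = -100.00.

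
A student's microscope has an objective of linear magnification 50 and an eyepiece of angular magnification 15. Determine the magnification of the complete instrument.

The overall magnification of a compound microscope is the product of the objective and eyepiece magnifications:
M = M_obj x M_eye = 50 x 15 = 750.

750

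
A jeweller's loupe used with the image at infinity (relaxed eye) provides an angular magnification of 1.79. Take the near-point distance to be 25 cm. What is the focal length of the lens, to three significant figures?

For the image at infinity, M = D/f.
f = D/M = 25/1.79 = 13.966 cm.

14.0 cm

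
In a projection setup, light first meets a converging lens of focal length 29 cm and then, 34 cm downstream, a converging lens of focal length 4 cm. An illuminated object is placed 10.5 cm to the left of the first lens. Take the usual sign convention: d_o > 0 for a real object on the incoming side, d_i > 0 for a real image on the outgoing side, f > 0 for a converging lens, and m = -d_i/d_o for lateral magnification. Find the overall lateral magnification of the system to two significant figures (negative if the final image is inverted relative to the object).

-0.13

Lens 1: 1/d_i1 = 1/f_1 - 1/d_o1 = 1/29 - 1/10.5 = -0.06076 cm^-1, so d_i1 = -16.459 cm.
m_1 = -(-16.459)/10.5 = 1.5676.
The intermediate image is virtual, 16.459 cm to the left of lens 1, so d_o2 = L - d_i1 = 34 - (-16.459) = 50.459 cm.
Lens 2: 1/d_i2 = 1/f_2 - 1/d_o2 = 1/4 - 1/(50.459) = 0.23018 cm^-1, so d_i2 = 4.344 cm.
m_2 = -(4.344)/(50.459) = -0.0861.
Overall magnification: m = m_1 m_2 = -0.1350.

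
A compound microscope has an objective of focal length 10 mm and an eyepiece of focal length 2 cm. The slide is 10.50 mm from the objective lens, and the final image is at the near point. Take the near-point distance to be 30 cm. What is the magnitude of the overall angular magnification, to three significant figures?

Convert to cm: f_obj = 10 mm = 1 cm; d_o = 10.50 mm = 1.05 cm.
Objective: 1/d_i = 1/f_obj - 1/d_o = 1/1 - 1/1.05 = 0.04762 cm^-1, so d_i = 21.000 cm.
m_obj = -d_i/d_o = -21.000/1.05 = -20.000.
Eyepiece angular magnification (image at near point): M_eye = 1 + D/f_e = 1 + 30/2 = 16.000.
Overall M = m_obj x M_eye = (-20.000)(16.000) = -320.00.
|M| = 320.00.

320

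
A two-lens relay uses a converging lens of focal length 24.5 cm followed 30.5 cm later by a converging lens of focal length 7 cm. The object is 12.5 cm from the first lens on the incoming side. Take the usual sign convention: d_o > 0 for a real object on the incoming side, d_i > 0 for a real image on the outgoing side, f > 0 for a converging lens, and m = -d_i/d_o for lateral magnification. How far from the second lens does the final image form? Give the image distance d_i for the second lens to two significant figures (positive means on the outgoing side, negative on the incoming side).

Applying the thin-lens equation to the first lens, 1/24.5 = 1/12.5 + 1/d_i1, which gives d_i1 = -25.521 cm.
The intermediate image is virtual, 25.521 cm to the left of lens 1, so d_o2 = L - d_i1 = 30.5 - (-25.521) = 56.021 cm.
Applying the thin-lens equation again with f_2 = 7 cm and d_o2 = 56.021 cm gives d_i2 = 8.000 cm.

8.0 cm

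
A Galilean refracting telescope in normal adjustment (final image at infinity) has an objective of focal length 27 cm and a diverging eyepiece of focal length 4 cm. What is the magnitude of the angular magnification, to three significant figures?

6.75

|M| = f_obj/|f_eye| = 27/4 = 6.750.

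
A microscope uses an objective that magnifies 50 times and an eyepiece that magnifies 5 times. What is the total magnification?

The overall magnification of a compound microscope is the product of the objective and eyepiece magnifications:
M = M_obj x M_eye = 50 x 5 = 250.

250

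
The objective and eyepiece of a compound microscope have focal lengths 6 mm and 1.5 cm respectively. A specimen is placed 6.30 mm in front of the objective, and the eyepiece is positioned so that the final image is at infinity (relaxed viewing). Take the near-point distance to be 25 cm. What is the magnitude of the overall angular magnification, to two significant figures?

Convert to cm: f_obj = 6 mm = 0.6 cm; d_o = 6.30 mm = 0.63 cm.
Objective: 1/d_i = 1/f_obj - 1/d_o = 1/0.6 - 1/0.63 = 0.07937 cm^-1, so d_i = 12.600 cm.
m_obj = -d_i/d_o = -12.600/0.63 = -20.000.
Eyepiece angular magnification (image at infinity): M_eye = D/f_e = 25/1.5 = 16.667.
Overall M = m_obj x M_eye = (-20.000)(16.667) = -333.33.
|M| = 333.33.

330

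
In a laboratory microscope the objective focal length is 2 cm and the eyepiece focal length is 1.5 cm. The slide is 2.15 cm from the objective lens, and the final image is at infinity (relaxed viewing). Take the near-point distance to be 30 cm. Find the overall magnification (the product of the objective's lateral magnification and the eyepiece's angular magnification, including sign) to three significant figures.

-267

Objective: 1/d_i = 1/f_obj - 1/d_o = 1/2 - 1/2.15 = 0.03488 cm^-1, so d_i = 28.667 cm.
m_obj = -d_i/d_o = -28.667/2.15 = -13.333.
Eyepiece angular magnification (image at infinity): M_eye = D/f_e = 30/1.5 = 20.000.
Overall M = m_obj x M_eye = (-13.333)(20.000) = -266.67.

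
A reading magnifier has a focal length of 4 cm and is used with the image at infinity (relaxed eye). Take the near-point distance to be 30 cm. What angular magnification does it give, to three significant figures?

M = D/f = 30/4 = 7.500.

7.50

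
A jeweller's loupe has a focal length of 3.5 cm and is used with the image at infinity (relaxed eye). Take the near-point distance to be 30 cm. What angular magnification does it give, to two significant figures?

M = D/f = 30/3.5 = 8.571.

8.6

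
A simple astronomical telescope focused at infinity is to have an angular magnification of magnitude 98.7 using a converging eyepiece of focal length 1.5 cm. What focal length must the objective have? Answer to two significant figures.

150 cm

|M| = f_obj/|f_eye|, so f_obj = |M| x |f_eye| = 98.7 x 1.5 = 148.050 cm.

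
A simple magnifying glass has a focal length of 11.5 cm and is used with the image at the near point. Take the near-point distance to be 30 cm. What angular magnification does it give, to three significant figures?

3.61

M = 1 + D/f = 1 + 30/11.5 = 3.609.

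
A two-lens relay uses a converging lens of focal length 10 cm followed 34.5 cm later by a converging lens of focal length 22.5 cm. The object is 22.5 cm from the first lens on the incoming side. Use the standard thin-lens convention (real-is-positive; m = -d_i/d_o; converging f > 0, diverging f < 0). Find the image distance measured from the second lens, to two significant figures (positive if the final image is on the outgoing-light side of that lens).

Applying the thin-lens equation to the first lens, 1/10 = 1/22.5 + 1/d_i1, which gives d_i1 = 18.000 cm.
Object distance for lens 2: d_o2 = 34.5 - 18.000 = 16.500 cm.
Applying the thin-lens equation again with f_2 = 22.5 cm and d_o2 = 16.500 cm gives d_i2 = -61.875 cm.

-62 cm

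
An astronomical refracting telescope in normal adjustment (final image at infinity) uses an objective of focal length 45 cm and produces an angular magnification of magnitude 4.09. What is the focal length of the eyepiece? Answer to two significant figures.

|M| = f_obj/f_eye, so f_eye = f_obj/|M| = 45/4.09 = 11.002 cm.

11 cm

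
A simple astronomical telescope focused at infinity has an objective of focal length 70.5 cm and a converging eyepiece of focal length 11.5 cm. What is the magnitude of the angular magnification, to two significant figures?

|M| = f_obj/|f_eye| = 70.5/11.5 = 6.130.

6.1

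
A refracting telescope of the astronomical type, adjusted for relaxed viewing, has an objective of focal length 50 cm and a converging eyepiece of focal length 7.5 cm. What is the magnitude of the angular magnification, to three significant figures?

6.67

|M| = f_obj/|f_eye| = 50/7.5 = 6.667.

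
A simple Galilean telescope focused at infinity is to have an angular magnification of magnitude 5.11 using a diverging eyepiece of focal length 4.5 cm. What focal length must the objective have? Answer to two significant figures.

|M| = f_obj/|f_eye|, so f_obj = |M| x |f_eye| = 5.11 x 4.5 = 22.995 cm.

23 cm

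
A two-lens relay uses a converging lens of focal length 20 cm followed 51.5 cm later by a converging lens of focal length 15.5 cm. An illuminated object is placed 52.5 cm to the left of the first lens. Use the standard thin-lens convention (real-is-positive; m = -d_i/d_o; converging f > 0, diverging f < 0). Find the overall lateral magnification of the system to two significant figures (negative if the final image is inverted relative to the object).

First lens: d_i1 = 1/(1/20 - 1/52.5) = 32.308 cm.
m_1 = -(32.308)/52.5 = -0.6154.
The intermediate image is 32.308 cm to the right of lens 1, so d_o2 = L - d_i1 = 51.5 - 32.308 = 19.192 cm.
Second lens: d_i2 = 1/(1/15.5 - 1/(19.192)) = 80.568 cm.
m_2 = -(80.568)/(19.192) = -4.1979.
The system's lateral magnification is m_1 m_2 = (-0.6154)(-4.1979) = 2.5833.

2.6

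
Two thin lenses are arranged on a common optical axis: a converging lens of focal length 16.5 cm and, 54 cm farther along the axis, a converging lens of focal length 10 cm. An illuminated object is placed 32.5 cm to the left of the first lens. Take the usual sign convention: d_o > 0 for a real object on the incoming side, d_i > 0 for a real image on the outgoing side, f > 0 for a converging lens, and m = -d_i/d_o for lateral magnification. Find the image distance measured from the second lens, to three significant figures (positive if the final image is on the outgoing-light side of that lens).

19.5 cm

Applying the thin-lens equation to the first lens, 1/16.5 = 1/32.5 + 1/d_i1, which gives d_i1 = 33.516 cm.
The intermediate image is 33.516 cm to the right of lens 1, so d_o2 = L - d_i1 = 54 - 33.516 = 20.484 cm.
Applying the thin-lens equation again with f_2 = 10 cm and d_o2 = 20.484 cm gives d_i2 = 19.538 cm.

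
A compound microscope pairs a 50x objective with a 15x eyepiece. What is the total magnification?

750

The overall magnification of a compound microscope is the product of the objective and eyepiece magnifications:
M = M_obj x M_eye = 50 x 15 = 750.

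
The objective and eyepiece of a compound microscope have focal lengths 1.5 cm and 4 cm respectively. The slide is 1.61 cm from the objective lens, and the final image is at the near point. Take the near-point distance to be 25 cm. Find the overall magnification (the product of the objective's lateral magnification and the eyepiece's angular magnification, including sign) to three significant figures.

Objective: 1/d_i = 1/f_obj - 1/d_o = 1/1.5 - 1/1.61 = 0.04555 cm^-1, so d_i = 21.955 cm.
m_obj = -d_i/d_o = -21.955/1.61 = -13.636.
Eyepiece angular magnification (image at near point): M_eye = 1 + D/f_e = 1 + 25/4 = 7.250.
Overall M = m_obj x M_eye = (-13.636)(7.250) = -98.86.

-98.9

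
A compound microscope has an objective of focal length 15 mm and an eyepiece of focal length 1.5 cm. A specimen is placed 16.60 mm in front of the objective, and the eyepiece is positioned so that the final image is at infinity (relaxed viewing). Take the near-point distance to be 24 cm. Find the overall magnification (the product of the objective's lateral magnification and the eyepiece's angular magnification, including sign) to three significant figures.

-150

Convert to cm: f_obj = 15 mm = 1.5 cm; d_o = 16.60 mm = 1.66 cm.
Objective: 1/d_i = 1/f_obj - 1/d_o = 1/1.5 - 1/1.66 = 0.06426 cm^-1, so d_i = 15.563 cm.
m_obj = -d_i/d_o = -15.563/1.66 = -9.375.
Eyepiece angular magnification (image at infinity): M_eye = D/f_e = 24/1.5 = 16.000.
Overall M = m_obj x M_eye = (-9.375)(16.000) = -150.00.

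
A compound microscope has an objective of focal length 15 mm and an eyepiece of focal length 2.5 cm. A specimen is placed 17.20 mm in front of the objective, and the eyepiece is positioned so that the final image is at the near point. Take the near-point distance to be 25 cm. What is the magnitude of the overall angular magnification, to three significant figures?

Convert to cm: f_obj = 15 mm = 1.5 cm; d_o = 17.20 mm = 1.72 cm.
Objective: 1/d_i = 1/f_obj - 1/d_o = 1/1.5 - 1/1.72 = 0.08527 cm^-1, so d_i = 11.727 cm.
m_obj = -d_i/d_o = -11.727/1.72 = -6.818.
Eyepiece angular magnification (image at near point): M_eye = 1 + D/f_e = 1 + 25/2.5 = 11.000.
Overall M = m_obj x M_eye = (-6.818)(11.000) = -75.00.
|M| = 75.00.

75.0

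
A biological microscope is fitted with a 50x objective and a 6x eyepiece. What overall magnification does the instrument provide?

The overall magnification of a compound microscope is the product of the objective and eyepiece magnifications:
M = M_obj x M_eye = 50 x 6 = 300.

300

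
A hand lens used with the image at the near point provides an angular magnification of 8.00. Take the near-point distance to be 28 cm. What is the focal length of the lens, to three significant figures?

For the image at the near point, M = 1 + D/f.
f = D/(M - 1) = 28/(8.0 - 1) = 4.000 cm.

4.00 cm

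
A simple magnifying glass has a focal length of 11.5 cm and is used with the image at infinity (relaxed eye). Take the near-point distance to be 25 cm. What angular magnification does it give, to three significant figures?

M = D/f = 25/11.5 = 2.174.

2.17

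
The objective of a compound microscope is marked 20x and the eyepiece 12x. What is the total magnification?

240

The overall magnification of a compound microscope is the product of the objective and eyepiece magnifications:
M = M_obj x M_eye = 20 x 12 = 240.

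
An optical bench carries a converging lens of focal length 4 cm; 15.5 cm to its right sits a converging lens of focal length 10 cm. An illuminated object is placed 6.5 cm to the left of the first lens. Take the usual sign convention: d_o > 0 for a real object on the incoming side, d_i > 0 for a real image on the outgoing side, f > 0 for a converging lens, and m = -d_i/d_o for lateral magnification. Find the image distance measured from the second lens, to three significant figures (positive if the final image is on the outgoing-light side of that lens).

Lens 1: 1/d_i1 = 1/f_1 - 1/d_o1 = 1/4 - 1/6.5 = 0.09615 cm^-1, so d_i1 = 10.400 cm.
That image sits 5.100 cm in front of the second lens, so d_o2 = 5.100 cm.
Lens 2: 1/d_i2 = 1/f_2 - 1/d_o2 = 1/10 - 1/(5.100) = -0.09608 cm^-1, so d_i2 = -10.408 cm.

-10.4 cm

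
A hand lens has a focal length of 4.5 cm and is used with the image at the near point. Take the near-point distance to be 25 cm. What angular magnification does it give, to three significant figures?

6.56

M = 1 + D/f = 1 + 25/4.5 = 6.556.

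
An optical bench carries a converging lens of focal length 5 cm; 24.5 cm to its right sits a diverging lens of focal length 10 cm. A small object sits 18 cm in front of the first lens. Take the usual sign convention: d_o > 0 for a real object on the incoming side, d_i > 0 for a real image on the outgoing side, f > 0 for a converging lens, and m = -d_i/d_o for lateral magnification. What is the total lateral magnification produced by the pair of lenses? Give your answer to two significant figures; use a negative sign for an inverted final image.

-0.14

First lens: d_i1 = 1/(1/5 - 1/18) = 6.923 cm.
m_1 = -(6.923)/18 = -0.3846.
Object distance for lens 2: d_o2 = 24.5 - 6.923 = 17.577 cm.
Second lens: d_i2 = 1/(1/(-10) - 1/(17.577)) = -6.374 cm.
m_2 = -(-6.374)/(17.577) = 0.3626.
Overall magnification: m = m_1 m_2 = -0.1395.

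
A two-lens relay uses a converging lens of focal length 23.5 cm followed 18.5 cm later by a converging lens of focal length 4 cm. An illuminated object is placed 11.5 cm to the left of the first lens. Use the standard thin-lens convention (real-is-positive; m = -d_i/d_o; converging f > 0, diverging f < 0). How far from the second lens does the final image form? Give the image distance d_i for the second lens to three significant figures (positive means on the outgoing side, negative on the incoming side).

4.43 cm

First lens: d_i1 = 1/(1/23.5 - 1/11.5) = -22.521 cm.
With d_i1 < 0 the first image is virtual and lies on the object side; the object distance for lens 2 is d_o2 = 18.5 - (-22.521) = 41.021 cm.
Second lens: d_i2 = 1/(1/4 - 1/(41.021)) = 4.432 cm.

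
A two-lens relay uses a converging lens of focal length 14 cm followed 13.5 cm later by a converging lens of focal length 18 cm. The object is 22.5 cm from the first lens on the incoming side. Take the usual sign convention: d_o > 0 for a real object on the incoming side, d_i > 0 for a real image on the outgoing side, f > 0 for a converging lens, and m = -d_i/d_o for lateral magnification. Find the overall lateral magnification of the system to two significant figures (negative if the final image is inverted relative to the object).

-0.71

Applying the thin-lens equation to the first lens, 1/14 = 1/22.5 + 1/d_i1, which gives d_i1 = 37.059 cm.
Its lateral magnification is m_1 = -d_i1/d_o1 = -(37.059)/22.5 = -1.6471.
Since 37.059 cm > 13.5 cm, the first image lies past the second lens and serves as a virtual object: d_o2 = L - d_i1 = -23.559 cm.
Applying the thin-lens equation again with f_2 = 18 cm and d_o2 = -23.559 cm gives d_i2 = 10.204 cm.
m_2 = -(10.204)/(-23.559) = 0.4331.
The system's lateral magnification is m_1 m_2 = (-1.6471)(0.4331) = -0.7134.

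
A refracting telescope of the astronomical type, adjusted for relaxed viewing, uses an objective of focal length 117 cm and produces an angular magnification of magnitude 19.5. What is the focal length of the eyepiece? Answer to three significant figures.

6.00 cm

|M| = f_obj/f_eye, so f_eye = f_obj/|M| = 117/19.5 = 6.000 cm.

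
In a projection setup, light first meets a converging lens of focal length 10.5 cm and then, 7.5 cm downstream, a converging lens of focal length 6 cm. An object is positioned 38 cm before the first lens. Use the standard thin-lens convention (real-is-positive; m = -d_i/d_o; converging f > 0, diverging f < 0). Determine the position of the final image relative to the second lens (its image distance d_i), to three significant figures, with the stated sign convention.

First lens: d_i1 = 1/(1/10.5 - 1/38) = 14.509 cm.
This image would form 14.509 cm past lens 1, i.e. 7.009 cm beyond lens 2, so it is a virtual object for lens 2: d_o2 = 7.5 - 14.509 = -7.009 cm.
Second lens: d_i2 = 1/(1/6 - 1/(-7.009)) = 3.233 cm.

3.23 cm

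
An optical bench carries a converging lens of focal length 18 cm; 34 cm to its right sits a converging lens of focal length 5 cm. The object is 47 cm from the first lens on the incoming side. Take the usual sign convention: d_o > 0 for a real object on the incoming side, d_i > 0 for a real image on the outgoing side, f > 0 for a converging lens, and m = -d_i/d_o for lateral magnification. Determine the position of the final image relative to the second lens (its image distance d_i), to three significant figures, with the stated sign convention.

-140 cm

Lens 1: 1/d_i1 = 1/f_1 - 1/d_o1 = 1/18 - 1/47 = 0.03428 cm^-1, so d_i1 = 29.172 cm.
Object distance for lens 2: d_o2 = 34 - 29.172 = 4.828 cm.
Lens 2: 1/d_i2 = 1/f_2 - 1/d_o2 = 1/5 - 1/(4.828) = -0.00714 cm^-1, so d_i2 = -140.000 cm.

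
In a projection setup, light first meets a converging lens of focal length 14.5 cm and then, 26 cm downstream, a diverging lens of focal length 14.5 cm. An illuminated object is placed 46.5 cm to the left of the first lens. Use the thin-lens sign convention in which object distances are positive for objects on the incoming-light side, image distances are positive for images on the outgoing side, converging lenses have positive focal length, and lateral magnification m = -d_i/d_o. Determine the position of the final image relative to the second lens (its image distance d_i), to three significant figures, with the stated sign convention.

Applying the thin-lens equation to the first lens, 1/14.5 = 1/46.5 + 1/d_i1, which gives d_i1 = 21.070 cm.
Object distance for lens 2: d_o2 = 26 - 21.070 = 4.930 cm.
Applying the thin-lens equation again with f_2 = -14.5 cm and d_o2 = 4.930 cm gives d_i2 = -3.679 cm.

-3.68 cm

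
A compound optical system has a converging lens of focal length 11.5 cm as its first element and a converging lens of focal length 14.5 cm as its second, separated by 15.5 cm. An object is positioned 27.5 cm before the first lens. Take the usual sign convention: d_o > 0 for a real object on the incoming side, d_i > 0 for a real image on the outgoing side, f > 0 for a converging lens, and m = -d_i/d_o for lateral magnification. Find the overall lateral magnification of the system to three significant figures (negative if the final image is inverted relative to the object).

Applying the thin-lens equation to the first lens, 1/11.5 = 1/27.5 + 1/d_i1, which gives d_i1 = 19.766 cm.
Its lateral magnification is m_1 = -d_i1/d_o1 = -(19.766)/27.5 = -0.7188.
Since 19.766 cm > 15.5 cm, the first image lies past the second lens and serves as a virtual object: d_o2 = L - d_i1 = -4.266 cm.
Applying the thin-lens equation again with f_2 = 14.5 cm and d_o2 = -4.266 cm gives d_i2 = 3.296 cm.
m_2 = -(3.296)/(-4.266) = 0.7727.
Overall magnification: m = m_1 m_2 = -0.5554.

-0.555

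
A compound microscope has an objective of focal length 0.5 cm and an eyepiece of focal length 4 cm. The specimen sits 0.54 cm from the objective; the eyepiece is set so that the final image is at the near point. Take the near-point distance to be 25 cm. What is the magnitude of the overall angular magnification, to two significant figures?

91

Objective: 1/d_i = 1/f_obj - 1/d_o = 1/0.5 - 1/0.54 = 0.14815 cm^-1, so d_i = 6.750 cm.
m_obj = -d_i/d_o = -6.750/0.54 = -12.500.
Eyepiece angular magnification (image at near point): M_eye = 1 + D/f_e = 1 + 25/4 = 7.250.
Overall M = m_obj x M_eye = (-12.500)(7.250) = -90.62.
|M| = 90.62.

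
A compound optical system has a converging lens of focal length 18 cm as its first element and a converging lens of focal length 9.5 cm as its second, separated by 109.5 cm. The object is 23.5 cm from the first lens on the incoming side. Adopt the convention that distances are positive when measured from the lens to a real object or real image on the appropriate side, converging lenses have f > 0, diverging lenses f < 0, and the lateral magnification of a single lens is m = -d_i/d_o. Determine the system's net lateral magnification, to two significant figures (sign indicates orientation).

1.3

Lens 1: 1/d_i1 = 1/f_1 - 1/d_o1 = 1/18 - 1/23.5 = 0.01300 cm^-1, so d_i1 = 76.909 cm.
m_1 = -(76.909)/23.5 = -3.2727.
The intermediate image is 76.909 cm to the right of lens 1, so d_o2 = L - d_i1 = 109.5 - 76.909 = 32.591 cm.
Lens 2: 1/d_i2 = 1/f_2 - 1/d_o2 = 1/9.5 - 1/(32.591) = 0.07458 cm^-1, so d_i2 = 13.408 cm.
m_2 = -(13.408)/(32.591) = -0.4114.
The system's lateral magnification is m_1 m_2 = (-3.2727)(-0.4114) = 1.3465.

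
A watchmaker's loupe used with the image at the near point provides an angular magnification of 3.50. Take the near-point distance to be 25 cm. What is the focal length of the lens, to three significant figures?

For the image at the near point, M = 1 + D/f.
f = D/(M - 1) = 25/(3.5 - 1) = 10.000 cm.

10.0 cm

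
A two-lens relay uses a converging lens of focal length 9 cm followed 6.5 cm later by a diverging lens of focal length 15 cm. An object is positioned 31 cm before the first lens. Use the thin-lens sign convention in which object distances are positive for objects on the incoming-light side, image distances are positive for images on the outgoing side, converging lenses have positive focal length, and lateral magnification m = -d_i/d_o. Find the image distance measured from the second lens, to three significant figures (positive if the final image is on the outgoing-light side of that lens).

Lens 1: 1/d_i1 = 1/f_1 - 1/d_o1 = 1/9 - 1/31 = 0.07885 cm^-1, so d_i1 = 12.682 cm.
Since 12.682 cm > 6.5 cm, the first image lies past the second lens and serves as a virtual object: d_o2 = L - d_i1 = -6.182 cm.
Lens 2: 1/d_i2 = 1/f_2 - 1/d_o2 = 1/(-15) - 1/(-6.182) = 0.09510 cm^-1, so d_i2 = 10.515 cm.

10.5 cm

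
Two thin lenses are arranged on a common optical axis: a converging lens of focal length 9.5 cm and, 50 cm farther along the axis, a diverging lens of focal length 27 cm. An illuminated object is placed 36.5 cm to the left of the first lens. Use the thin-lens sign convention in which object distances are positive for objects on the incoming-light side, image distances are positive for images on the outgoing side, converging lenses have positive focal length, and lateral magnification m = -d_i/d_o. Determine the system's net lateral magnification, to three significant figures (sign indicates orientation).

Applying the thin-lens equation to the first lens, 1/9.5 = 1/36.5 + 1/d_i1, which gives d_i1 = 12.843 cm.
Its lateral magnification is m_1 = -d_i1/d_o1 = -(12.843)/36.5 = -0.3519.
That image sits 37.157 cm in front of the second lens, so d_o2 = 37.157 cm.
Applying the thin-lens equation again with f_2 = -27 cm and d_o2 = 37.157 cm gives d_i2 = -15.637 cm.
m_2 = -(-15.637)/(37.157) = 0.4208.
The system's lateral magnification is m_1 m_2 = (-0.3519)(0.4208) = -0.1481.

-0.148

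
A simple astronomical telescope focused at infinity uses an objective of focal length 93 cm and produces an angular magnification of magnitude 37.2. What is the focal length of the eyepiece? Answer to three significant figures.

|M| = f_obj/f_eye, so f_eye = f_obj/|M| = 93/37.2 = 2.500 cm.

2.50 cm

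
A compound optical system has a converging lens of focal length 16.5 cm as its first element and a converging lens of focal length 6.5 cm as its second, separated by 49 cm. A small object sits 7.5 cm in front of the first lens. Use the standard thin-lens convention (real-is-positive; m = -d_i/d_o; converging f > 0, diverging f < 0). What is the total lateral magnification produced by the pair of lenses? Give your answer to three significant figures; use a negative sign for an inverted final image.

Lens 1: 1/d_i1 = 1/f_1 - 1/d_o1 = 1/16.5 - 1/7.5 = -0.07273 cm^-1, so d_i1 = -13.750 cm.
m_1 = -(-13.750)/7.5 = 1.8333.
The intermediate image is virtual, 13.750 cm to the left of lens 1, so d_o2 = L - d_i1 = 49 - (-13.750) = 62.750 cm.
Lens 2: 1/d_i2 = 1/f_2 - 1/d_o2 = 1/6.5 - 1/(62.750) = 0.13791 cm^-1, so d_i2 = 7.251 cm.
m_2 = -(7.251)/(62.750) = -0.1156.
Overall magnification: m = m_1 m_2 = -0.2119.

-0.212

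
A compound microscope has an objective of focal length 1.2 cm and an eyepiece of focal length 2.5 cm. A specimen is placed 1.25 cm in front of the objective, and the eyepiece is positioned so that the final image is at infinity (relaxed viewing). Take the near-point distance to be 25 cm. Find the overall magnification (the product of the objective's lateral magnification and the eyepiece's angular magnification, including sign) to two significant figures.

Objective: 1/d_i = 1/f_obj - 1/d_o = 1/1.2 - 1/1.25 = 0.03333 cm^-1, so d_i = 30.000 cm.
m_obj = -d_i/d_o = -30.000/1.25 = -24.000.
Eyepiece angular magnification (image at infinity): M_eye = D/f_e = 25/2.5 = 10.000.
Overall M = m_obj x M_eye = (-24.000)(10.000) = -240.00.

-240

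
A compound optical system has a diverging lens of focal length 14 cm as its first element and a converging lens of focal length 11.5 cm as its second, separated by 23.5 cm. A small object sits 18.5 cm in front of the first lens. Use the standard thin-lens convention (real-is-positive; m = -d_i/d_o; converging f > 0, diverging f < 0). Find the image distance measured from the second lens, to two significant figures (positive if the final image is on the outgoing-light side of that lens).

18 cm

Lens 1: 1/d_i1 = 1/f_1 - 1/d_o1 = 1/(-14) - 1/18.5 = -0.12548 cm^-1, so d_i1 = -7.969 cm.
With d_i1 < 0 the first image is virtual and lies on the object side; the object distance for lens 2 is d_o2 = 23.5 - (-7.969) = 31.469 cm.
Lens 2: 1/d_i2 = 1/f_2 - 1/d_o2 = 1/11.5 - 1/(31.469) = 0.05518 cm^-1, so d_i2 = 18.123 cm.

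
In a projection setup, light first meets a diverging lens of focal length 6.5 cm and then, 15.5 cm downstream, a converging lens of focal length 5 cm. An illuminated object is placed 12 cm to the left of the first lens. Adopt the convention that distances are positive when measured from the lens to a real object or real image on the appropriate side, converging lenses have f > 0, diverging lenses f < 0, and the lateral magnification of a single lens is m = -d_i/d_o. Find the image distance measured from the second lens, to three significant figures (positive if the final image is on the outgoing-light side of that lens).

Lens 1: 1/d_i1 = 1/f_1 - 1/d_o1 = 1/(-6.5) - 1/12 = -0.23718 cm^-1, so d_i1 = -4.216 cm.
The intermediate image is virtual, 4.216 cm to the left of lens 1, so d_o2 = L - d_i1 = 15.5 - (-4.216) = 19.716 cm.
Lens 2: 1/d_i2 = 1/f_2 - 1/d_o2 = 1/5 - 1/(19.716) = 0.14928 cm^-1, so d_i2 = 6.699 cm.

6.70 cm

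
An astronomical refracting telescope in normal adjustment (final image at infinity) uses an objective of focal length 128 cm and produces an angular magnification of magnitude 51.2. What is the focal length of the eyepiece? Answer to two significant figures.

|M| = f_obj/f_eye, so f_eye = f_obj/|M| = 128/51.2 = 2.500 cm.

2.5 cm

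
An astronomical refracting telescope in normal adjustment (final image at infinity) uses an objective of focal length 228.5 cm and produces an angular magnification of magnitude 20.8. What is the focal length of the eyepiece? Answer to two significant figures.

|M| = f_obj/f_eye, so f_eye = f_obj/|M| = 228.5/20.8 = 10.986 cm.

11 cm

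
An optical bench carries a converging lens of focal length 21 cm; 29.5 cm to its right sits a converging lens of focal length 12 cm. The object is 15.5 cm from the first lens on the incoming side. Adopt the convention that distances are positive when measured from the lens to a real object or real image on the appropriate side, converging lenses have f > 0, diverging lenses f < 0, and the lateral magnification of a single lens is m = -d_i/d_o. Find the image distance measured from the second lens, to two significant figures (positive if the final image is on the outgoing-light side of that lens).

Lens 1: 1/d_i1 = 1/f_1 - 1/d_o1 = 1/21 - 1/15.5 = -0.01690 cm^-1, so d_i1 = -59.182 cm.
With d_i1 < 0 the first image is virtual and lies on the object side; the object distance for lens 2 is d_o2 = 29.5 - (-59.182) = 88.682 cm.
Lens 2: 1/d_i2 = 1/f_2 - 1/d_o2 = 1/12 - 1/(88.682) = 0.07206 cm^-1, so d_i2 = 13.878 cm.

14 cm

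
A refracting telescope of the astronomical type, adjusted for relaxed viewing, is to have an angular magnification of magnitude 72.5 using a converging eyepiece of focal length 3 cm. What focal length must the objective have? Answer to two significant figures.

220 cm

|M| = f_obj/|f_eye|, so f_obj = |M| x |f_eye| = 72.5 x 3 = 217.500 cm.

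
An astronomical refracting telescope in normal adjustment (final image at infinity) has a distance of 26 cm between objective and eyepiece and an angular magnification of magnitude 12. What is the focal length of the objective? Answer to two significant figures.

24 cm

In normal adjustment the tube length equals f_obj + f_eye and |M| = f_obj/f_eye.
So f_obj = 12 f_eye and 12 f_eye + f_eye = 26 cm, giving f_eye = 26/13 = 2.000 cm and f_obj = 24.000 cm.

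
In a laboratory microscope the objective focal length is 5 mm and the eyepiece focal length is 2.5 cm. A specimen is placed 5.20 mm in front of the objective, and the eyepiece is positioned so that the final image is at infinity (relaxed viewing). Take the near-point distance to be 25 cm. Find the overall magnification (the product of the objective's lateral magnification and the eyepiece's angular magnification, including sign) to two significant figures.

-250

Convert to cm: f_obj = 5 mm = 0.5 cm; d_o = 5.20 mm = 0.52 cm.
Objective: 1/d_i = 1/f_obj - 1/d_o = 1/0.5 - 1/0.52 = 0.07692 cm^-1, so d_i = 13.000 cm.
m_obj = -d_i/d_o = -13.000/0.52 = -25.000.
Eyepiece angular magnification (image at infinity): M_eye = D/f_e = 25/2.5 = 10.000.
Overall M = m_obj x M_eye = (-25.000)(10.000) = -250.00.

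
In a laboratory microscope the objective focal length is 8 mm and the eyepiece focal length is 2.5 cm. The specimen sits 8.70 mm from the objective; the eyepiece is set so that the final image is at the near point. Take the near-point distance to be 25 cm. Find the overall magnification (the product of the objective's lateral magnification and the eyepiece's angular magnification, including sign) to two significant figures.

-130

Convert to cm: f_obj = 8 mm = 0.8 cm; d_o = 8.70 mm = 0.87 cm.
Objective: 1/d_i = 1/f_obj - 1/d_o = 1/0.8 - 1/0.87 = 0.10057 cm^-1, so d_i = 9.943 cm.
m_obj = -d_i/d_o = -9.943/0.87 = -11.429.
Eyepiece angular magnification (image at near point): M_eye = 1 + D/f_e = 1 + 25/2.5 = 11.000.
Overall M = m_obj x M_eye = (-11.429)(11.000) = -125.71.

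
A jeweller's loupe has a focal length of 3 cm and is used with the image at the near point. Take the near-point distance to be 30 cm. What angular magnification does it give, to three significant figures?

M = 1 + D/f = 1 + 30/3 = 11.000.

11.0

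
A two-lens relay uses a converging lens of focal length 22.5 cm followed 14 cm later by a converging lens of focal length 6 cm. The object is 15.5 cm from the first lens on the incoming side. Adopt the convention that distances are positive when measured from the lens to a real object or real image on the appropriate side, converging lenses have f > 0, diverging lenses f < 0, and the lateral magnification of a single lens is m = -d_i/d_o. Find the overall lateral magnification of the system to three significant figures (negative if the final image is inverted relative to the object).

Lens 1: 1/d_i1 = 1/f_1 - 1/d_o1 = 1/22.5 - 1/15.5 = -0.02007 cm^-1, so d_i1 = -49.821 cm.
m_1 = -(-49.821)/15.5 = 3.2143.
The intermediate image is virtual, 49.821 cm to the left of lens 1, so d_o2 = L - d_i1 = 14 - (-49.821) = 63.821 cm.
Lens 2: 1/d_i2 = 1/f_2 - 1/d_o2 = 1/6 - 1/(63.821) = 0.15100 cm^-1, so d_i2 = 6.623 cm.
m_2 = -(6.623)/(63.821) = -0.1038.
Total m = m_1 x m_2 = (3.2143)(-0.1038) = -0.3335.

-0.334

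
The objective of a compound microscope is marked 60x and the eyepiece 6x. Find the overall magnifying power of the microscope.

360

The overall magnification of a compound microscope is the product of the objective and eyepiece magnifications:
M = M_obj x M_eye = 60 x 6 = 360.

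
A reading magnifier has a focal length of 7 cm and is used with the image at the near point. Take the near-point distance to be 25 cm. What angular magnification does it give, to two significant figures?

4.6

M = 1 + D/f = 1 + 25/7 = 4.571.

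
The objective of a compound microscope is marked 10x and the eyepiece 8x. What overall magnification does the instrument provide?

The overall magnification of a compound microscope is the product of the objective and eyepiece magnifications:
M = M_obj x M_eye = 10 x 8 = 80.

80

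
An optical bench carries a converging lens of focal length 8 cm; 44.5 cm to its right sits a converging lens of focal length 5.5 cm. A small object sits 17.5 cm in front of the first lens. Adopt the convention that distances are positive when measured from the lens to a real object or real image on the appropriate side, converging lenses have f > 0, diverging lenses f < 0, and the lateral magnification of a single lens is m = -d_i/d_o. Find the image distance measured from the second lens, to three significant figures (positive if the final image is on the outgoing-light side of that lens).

6.75 cm

Applying the thin-lens equation to the first lens, 1/8 = 1/17.5 + 1/d_i1, which gives d_i1 = 14.737 cm.
That image sits 29.763 cm in front of the second lens, so d_o2 = 29.763 cm.
Applying the thin-lens equation again with f_2 = 5.5 cm and d_o2 = 29.763 cm gives d_i2 = 6.747 cm.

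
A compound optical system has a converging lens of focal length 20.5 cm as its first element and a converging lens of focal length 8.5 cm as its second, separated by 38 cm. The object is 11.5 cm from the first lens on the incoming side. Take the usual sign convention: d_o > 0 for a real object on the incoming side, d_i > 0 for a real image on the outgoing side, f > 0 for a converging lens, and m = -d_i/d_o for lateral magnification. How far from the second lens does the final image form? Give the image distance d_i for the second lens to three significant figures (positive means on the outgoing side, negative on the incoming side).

Applying the thin-lens equation to the first lens, 1/20.5 = 1/11.5 + 1/d_i1, which gives d_i1 = -26.194 cm.
With d_i1 < 0 the first image is virtual and lies on the object side; the object distance for lens 2 is d_o2 = 38 - (-26.194) = 64.194 cm.
Applying the thin-lens equation again with f_2 = 8.5 cm and d_o2 = 64.194 cm gives d_i2 = 9.797 cm.

9.80 cm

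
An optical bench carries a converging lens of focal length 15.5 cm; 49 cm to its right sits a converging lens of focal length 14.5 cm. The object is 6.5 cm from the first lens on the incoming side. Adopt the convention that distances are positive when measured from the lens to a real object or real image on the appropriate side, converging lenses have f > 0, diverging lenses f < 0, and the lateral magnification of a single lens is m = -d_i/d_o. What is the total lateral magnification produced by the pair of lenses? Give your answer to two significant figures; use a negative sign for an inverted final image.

-0.55

Applying the thin-lens equation to the first lens, 1/15.5 = 1/6.5 + 1/d_i1, which gives d_i1 = -11.194 cm.
Its lateral magnification is m_1 = -d_i1/d_o1 = -(-11.194)/6.5 = 1.7222.
With d_i1 < 0 the first image is virtual and lies on the object side; the object distance for lens 2 is d_o2 = 49 - (-11.194) = 60.194 cm.
Applying the thin-lens equation again with f_2 = 14.5 cm and d_o2 = 60.194 cm gives d_i2 = 19.101 cm.
m_2 = -(19.101)/(60.194) = -0.3173.
Overall magnification: m = m_1 m_2 = -0.5465.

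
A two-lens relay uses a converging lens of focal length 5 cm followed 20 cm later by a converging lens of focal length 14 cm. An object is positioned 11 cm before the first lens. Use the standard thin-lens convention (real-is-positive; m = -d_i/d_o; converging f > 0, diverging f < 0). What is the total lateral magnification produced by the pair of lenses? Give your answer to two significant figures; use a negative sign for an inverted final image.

First lens: d_i1 = 1/(1/5 - 1/11) = 9.167 cm.
m_1 = -(9.167)/11 = -0.8333.
Object distance for lens 2: d_o2 = 20 - 9.167 = 10.833 cm.
Second lens: d_i2 = 1/(1/14 - 1/(10.833)) = -47.895 cm.
m_2 = -(-47.895)/(10.833) = 4.4211.
Overall magnification: m = m_1 m_2 = -3.6842.

-3.7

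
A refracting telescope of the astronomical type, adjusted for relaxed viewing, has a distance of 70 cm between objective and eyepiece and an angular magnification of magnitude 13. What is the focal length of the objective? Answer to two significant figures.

In normal adjustment the tube length equals f_obj + f_eye and |M| = f_obj/f_eye.
So f_obj = 13 f_eye and 13 f_eye + f_eye = 70 cm, giving f_eye = 70/14 = 5.000 cm and f_obj = 65.000 cm.

65 cm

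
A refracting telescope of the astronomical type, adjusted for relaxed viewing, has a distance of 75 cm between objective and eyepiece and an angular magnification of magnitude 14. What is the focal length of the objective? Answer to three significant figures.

70.0 cm

In normal adjustment the tube length equals f_obj + f_eye and |M| = f_obj/f_eye.
So f_obj = 14 f_eye and 14 f_eye + f_eye = 75 cm, giving f_eye = 75/15 = 5.000 cm and f_obj = 70.000 cm.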